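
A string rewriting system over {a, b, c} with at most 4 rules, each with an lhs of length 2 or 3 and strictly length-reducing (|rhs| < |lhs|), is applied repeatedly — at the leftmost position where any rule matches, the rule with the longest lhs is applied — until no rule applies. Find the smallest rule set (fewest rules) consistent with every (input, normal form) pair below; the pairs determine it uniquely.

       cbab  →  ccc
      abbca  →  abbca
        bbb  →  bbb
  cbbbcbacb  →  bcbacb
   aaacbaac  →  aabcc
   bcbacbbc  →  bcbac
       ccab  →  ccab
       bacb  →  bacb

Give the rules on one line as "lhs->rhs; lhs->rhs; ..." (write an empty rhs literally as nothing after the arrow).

aac->ab; bab->cc; cbb->

  | cbab => ccc
  | abbca
  | bbb
  | cbbbcbacb => bcbacb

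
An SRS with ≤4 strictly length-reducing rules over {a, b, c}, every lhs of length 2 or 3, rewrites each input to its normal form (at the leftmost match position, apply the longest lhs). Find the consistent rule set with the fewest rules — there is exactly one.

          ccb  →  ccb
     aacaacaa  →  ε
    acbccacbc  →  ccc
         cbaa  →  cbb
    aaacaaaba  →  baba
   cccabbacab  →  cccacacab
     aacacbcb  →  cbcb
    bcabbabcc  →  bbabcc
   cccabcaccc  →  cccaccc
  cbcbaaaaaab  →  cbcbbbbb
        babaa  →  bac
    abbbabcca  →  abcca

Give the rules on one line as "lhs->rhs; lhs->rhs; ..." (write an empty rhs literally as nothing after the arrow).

aa->b; abb->ac; acb->; bca->

  | ccb
  | aacaacaa => bcaacaa => acaa => acb => ε
  | acbccacbc => ccacbc => ccc
  | cbaa => cbb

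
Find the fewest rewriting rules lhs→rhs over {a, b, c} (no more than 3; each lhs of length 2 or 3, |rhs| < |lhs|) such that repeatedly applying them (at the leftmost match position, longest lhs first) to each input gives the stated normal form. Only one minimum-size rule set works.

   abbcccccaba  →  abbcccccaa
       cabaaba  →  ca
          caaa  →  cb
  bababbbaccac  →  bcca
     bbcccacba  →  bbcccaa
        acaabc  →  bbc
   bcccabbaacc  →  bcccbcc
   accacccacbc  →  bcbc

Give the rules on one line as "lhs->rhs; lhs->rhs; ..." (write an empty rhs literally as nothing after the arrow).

aaa->b; ac->a; ba->a

  | abbcccccaba => abbcccccaa
  | cabaaba => caaaba => cbba => cba => ca
  | caaa => cb
  | bababbbaccac => ababbbaccac => aabbbaccac => aabbaccac => aabaccac => aaaccac => bccac => bcca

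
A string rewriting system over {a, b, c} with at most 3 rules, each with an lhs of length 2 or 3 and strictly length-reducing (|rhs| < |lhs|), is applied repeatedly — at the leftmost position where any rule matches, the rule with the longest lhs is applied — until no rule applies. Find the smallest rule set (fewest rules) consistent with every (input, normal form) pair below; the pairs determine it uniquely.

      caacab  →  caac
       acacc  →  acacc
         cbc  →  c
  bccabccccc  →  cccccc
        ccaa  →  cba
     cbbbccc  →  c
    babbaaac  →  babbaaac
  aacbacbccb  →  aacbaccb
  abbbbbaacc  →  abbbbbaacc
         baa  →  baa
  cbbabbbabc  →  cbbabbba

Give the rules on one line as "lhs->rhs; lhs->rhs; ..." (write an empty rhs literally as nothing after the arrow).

bc->; cab->c; cca->cb

  | caacab => caac
  | acacc
  | cbc => c
  | bccabccccc => cabccccc => cccccc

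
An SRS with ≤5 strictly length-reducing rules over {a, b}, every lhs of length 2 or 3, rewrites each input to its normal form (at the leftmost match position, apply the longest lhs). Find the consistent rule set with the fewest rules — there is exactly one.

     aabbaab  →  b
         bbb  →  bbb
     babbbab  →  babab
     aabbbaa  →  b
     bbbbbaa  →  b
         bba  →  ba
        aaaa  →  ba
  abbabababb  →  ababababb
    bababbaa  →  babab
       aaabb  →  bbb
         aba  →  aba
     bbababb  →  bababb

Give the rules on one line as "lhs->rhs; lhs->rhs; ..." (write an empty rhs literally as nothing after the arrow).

  | aabbaab => baab => b
  | bbb
  | babbbab => babbab => babab
  | aabbbaa => bbaa => baa => b

aa->; aaa->b; aab->; bba->ba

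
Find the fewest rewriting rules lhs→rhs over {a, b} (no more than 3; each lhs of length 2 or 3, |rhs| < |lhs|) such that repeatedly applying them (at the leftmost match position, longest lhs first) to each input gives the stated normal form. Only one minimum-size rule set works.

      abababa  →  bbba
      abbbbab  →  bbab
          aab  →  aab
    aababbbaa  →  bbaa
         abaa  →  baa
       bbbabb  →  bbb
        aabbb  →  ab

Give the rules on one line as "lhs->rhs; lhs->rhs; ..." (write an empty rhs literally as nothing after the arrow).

aba->ba; abb->

  | abababa => bababa => bbaba => bbba
  | abbbbab => bbab
  | aab
  | aababbbaa => ababbbaa => babbbaa => bbaa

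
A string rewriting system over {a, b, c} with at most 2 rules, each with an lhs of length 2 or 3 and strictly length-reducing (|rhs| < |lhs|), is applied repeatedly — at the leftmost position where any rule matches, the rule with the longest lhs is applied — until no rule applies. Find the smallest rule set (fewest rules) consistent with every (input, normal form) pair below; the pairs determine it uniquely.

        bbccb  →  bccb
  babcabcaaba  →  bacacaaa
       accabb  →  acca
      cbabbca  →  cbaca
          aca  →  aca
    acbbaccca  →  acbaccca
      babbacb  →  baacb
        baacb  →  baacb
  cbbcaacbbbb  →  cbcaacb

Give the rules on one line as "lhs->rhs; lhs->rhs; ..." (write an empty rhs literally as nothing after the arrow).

  | bbccb => bccb
  | babcabcaaba => bacabcaaba => bacacaaba => bacacaaa
  | accabb => accab => acca
  | cbabbca => cbabca => cbaca

ab->a; bb->b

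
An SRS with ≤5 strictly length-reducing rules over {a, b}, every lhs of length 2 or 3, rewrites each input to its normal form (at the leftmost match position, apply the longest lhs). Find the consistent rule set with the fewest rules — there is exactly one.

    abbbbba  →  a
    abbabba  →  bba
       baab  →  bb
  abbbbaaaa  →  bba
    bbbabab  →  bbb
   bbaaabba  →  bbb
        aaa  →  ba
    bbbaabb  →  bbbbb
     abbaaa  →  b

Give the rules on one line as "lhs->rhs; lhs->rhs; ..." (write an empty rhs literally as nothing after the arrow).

aa->; aaa->ba; ab->; abb->a

  | abbbbba => abbba => aba => a
  | abbabba => aabba => bba
  | baab => bb
  | abbbbaaaa => abbaaaa => aaaaa => baaa => bba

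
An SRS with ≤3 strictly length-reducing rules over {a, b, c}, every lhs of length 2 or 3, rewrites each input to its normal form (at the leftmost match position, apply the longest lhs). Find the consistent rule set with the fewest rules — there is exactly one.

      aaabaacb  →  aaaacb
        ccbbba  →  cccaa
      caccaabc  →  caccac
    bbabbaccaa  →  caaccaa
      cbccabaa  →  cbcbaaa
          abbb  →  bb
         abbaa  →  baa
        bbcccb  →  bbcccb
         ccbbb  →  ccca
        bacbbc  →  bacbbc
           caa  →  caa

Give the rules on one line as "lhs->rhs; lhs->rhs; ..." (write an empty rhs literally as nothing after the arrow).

ab->; bbb->ca; cab->ba

  | aaabaacb => aaaacb
  | ccbbba => cccaa
  | caccaabc => caccac
  | bbabbaccaa => bbbaccaa => caaccaa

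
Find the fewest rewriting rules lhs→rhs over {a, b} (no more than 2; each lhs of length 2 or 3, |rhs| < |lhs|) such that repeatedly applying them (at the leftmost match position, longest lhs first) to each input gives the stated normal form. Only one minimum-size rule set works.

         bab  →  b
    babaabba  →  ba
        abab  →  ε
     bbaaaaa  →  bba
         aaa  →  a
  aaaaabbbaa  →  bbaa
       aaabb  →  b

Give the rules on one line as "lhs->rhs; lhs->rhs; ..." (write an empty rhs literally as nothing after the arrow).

  | bab => b
  | babaabba => baabba => baba => ba
  | abab => ab => ε
  | bbaaaaa => bbaaa => bba

aaa->a; ab->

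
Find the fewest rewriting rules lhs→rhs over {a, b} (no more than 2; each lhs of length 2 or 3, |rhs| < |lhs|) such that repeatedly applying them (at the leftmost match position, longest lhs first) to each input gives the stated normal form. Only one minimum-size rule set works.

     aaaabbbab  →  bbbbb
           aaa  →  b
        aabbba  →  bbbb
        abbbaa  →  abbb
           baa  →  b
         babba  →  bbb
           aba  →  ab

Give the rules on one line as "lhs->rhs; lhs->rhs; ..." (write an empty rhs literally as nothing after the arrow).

  | aaaabbbab => baabbbab => babbbab => bbbbab => bbbbb
  | aaa => ba => b
  | aabbba => bbbba => bbbb
  | abbbaa => abbba => abbb

aa->b; ba->b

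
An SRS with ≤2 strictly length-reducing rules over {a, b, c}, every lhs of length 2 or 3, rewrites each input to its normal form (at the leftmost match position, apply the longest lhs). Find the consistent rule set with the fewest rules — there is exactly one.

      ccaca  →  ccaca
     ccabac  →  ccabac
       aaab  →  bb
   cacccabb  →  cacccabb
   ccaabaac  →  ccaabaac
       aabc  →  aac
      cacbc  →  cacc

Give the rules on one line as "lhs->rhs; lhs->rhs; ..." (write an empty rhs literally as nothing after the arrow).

aaa->b; bc->c

  | ccaca
  | ccabac
  | aaab => bb
  | cacccabb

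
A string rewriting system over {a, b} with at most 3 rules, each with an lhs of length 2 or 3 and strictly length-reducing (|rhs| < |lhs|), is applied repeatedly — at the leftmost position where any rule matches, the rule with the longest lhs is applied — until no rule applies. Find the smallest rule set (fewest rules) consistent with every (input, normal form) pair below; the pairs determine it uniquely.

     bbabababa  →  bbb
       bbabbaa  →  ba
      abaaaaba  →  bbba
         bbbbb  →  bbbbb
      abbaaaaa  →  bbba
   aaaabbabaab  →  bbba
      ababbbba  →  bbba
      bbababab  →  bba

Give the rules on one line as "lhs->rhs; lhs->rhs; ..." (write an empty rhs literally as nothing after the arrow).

  | bbabababa => baababa => bbbaba => bbaa => bbb
  | bbabbaa => babaa => aaa => ba
  | abaaaaba => aaaaba => baaba => bbba
  | bbbbb

aa->b; ab->; bab->a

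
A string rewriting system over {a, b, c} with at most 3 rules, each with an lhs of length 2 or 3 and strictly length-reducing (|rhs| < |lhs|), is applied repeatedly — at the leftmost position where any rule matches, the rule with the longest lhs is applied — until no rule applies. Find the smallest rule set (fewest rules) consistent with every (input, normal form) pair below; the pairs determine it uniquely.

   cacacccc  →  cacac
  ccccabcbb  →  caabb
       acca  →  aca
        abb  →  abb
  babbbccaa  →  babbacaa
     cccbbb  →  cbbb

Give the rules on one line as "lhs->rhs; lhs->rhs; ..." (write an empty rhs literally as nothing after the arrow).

  | cacacccc => cacaccc => cacacc => cacac
  | ccccabcbb => cccabcbb => ccabcbb => cabcbb => caabb
  | acca => aca
  | abb

bc->a; cc->c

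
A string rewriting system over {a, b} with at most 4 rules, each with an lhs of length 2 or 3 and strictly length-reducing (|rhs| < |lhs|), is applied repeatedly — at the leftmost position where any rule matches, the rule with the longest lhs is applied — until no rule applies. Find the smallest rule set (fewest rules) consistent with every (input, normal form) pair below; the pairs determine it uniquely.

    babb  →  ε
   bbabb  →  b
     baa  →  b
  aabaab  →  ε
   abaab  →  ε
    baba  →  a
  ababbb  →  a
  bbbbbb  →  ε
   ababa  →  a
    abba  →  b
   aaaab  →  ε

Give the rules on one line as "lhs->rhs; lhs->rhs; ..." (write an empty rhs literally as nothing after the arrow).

aa->a; ab->; ba->b; bb->a

  | babb => bbb => ab => ε
  | bbabb => aabb => abb => b
  | baa => ba => b
  | aabaab => abaab => aab => ab => ε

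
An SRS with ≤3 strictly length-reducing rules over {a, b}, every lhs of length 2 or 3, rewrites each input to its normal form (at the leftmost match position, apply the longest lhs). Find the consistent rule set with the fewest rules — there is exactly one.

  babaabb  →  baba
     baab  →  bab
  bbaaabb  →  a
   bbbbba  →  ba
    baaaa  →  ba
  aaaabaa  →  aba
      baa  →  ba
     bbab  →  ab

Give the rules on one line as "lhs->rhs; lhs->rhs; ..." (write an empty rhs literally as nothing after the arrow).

aa->a; bb->

  | babaabb => bababb => baba
  | baab => bab
  | bbaaabb => aaabb => aabb => abb => a
  | bbbbba => bbba => ba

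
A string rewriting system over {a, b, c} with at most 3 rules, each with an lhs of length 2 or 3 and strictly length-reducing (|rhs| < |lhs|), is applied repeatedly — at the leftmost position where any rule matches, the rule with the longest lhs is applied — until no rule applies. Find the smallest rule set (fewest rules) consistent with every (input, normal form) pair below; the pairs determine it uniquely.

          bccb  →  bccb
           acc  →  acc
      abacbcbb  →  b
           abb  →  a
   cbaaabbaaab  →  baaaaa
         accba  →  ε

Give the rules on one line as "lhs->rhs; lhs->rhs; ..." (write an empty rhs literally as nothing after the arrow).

ab->a; acb->; cba->b

  | bccb
  | acc
  | abacbcbb => aacbcbb => acbb => b
  | abb => ab => a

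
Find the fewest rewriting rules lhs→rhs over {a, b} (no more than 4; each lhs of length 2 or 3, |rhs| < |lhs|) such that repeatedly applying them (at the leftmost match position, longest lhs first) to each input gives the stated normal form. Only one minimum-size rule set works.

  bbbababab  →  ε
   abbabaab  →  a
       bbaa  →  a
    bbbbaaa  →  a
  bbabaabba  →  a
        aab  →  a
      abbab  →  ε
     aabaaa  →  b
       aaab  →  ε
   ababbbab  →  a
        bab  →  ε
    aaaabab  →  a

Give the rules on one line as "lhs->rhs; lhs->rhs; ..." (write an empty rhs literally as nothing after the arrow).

aa->b; ab->; ba->a; bb->a

  | bbbababab => abababab => ababab => abab => ab => ε
  | abbabaab => babaab => abaab => aab => bb => a
  | bbaa => aaa => ba => a
  | bbbbaaa => abbaaa => baaa => aaa => ba => a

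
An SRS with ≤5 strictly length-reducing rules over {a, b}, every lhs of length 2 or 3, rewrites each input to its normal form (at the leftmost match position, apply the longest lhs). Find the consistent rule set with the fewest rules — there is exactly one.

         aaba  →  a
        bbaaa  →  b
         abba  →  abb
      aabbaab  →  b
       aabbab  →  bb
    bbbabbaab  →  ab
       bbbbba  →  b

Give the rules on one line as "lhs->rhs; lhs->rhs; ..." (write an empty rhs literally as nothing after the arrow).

  | aaba => a
  | bbaaa => ba => b
  | abba => abb
  | aabbaab => baab => b

aab->; ba->b; baa->; bbb->aa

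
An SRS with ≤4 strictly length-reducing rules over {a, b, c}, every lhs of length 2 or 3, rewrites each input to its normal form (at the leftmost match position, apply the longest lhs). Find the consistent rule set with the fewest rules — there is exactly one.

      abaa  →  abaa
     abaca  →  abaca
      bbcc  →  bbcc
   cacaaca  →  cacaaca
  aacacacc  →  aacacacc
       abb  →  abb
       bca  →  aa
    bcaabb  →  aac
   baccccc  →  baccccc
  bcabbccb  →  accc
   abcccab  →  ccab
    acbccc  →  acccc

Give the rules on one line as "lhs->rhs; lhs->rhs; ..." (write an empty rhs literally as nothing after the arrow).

aab->ac; abc->; bca->aa; cb->c

  | abaa
  | abaca
  | bbcc
  | cacaaca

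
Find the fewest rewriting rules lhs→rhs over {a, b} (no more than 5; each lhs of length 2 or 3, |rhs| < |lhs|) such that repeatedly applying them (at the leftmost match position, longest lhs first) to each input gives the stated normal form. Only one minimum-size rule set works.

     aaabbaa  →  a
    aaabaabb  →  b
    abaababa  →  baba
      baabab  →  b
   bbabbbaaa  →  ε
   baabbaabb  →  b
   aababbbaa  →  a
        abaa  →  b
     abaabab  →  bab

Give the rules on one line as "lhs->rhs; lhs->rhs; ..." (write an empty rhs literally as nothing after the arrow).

aa->; abb->a; baa->ab; bb->b

  | aaabbaa => abbaa => aaa => a
  | aaabaabb => abaabb => aabbb => bbb => bb => b
  | abaababa => aabbaba => bbaba => baba
  | baabab => abbab => aab => b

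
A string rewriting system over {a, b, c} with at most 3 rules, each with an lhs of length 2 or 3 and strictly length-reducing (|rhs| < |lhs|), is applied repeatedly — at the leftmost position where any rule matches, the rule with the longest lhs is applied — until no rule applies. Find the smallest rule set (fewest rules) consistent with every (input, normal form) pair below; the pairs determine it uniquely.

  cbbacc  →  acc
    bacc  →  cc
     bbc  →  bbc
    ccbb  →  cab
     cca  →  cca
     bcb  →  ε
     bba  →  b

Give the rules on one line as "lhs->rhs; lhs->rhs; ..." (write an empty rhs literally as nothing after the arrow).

ba->; cb->a

  | cbbacc => abacc => acc
  | bacc => cc
  | bbc
  | ccbb => cab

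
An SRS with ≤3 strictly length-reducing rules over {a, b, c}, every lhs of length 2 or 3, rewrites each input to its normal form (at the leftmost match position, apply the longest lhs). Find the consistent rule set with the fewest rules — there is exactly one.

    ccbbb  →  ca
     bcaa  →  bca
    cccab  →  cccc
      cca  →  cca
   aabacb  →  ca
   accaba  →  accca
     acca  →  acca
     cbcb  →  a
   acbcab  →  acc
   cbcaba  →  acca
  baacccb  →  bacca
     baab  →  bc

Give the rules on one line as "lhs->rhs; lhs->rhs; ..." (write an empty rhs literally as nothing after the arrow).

aa->a; ab->c; cb->a

  | ccbbb => cabb => ccb => ca
  | bcaa => bca
  | cccab => cccc
  | cca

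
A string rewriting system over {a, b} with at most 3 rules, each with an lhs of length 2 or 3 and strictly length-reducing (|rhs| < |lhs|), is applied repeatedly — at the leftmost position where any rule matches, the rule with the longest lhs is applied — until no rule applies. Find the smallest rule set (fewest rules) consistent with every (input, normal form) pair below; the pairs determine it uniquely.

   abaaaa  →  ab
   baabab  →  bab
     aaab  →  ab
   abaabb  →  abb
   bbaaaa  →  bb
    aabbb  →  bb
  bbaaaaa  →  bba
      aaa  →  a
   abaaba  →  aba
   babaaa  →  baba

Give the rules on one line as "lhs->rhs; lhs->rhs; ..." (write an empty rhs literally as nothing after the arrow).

aa->; aab->

  | abaaaa => abaa => ab
  | baabab => bab
  | aaab => ab
  | abaabb => abb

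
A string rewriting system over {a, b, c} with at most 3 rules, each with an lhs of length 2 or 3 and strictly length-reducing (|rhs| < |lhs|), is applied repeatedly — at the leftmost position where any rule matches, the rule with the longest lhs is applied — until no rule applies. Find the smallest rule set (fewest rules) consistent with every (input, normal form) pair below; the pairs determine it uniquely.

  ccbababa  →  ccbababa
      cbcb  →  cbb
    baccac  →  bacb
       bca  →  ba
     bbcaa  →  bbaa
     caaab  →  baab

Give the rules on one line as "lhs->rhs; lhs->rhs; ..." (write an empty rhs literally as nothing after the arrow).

bc->b; ca->b

  | ccbababa
  | cbcb => cbb
  | baccac => bacbc => bacb
  | bca => ba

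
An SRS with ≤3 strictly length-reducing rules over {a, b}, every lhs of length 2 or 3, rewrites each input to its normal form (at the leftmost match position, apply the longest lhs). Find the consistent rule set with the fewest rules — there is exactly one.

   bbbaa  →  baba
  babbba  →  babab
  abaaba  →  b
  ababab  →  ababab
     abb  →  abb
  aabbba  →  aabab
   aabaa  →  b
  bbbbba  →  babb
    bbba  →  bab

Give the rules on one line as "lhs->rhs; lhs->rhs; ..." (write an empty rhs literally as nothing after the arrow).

aaa->; baa->ab; bba->ab

  | bbbaa => baba
  | babbba => babab
  | abaaba => aabba => aaab => b
  | ababab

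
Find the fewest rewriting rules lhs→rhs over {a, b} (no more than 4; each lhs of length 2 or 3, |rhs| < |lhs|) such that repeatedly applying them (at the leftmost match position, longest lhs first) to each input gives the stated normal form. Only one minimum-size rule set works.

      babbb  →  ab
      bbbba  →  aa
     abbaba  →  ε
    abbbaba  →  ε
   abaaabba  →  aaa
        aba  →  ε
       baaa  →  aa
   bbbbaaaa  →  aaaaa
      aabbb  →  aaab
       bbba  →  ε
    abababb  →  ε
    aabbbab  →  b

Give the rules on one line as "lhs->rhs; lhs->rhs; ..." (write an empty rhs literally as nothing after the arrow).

aba->ba; ba->; bb->; bbb->ab

  | babbb => bbb => ab
  | bbbba => abba => aa
  | abbaba => aaba => aba => ba => ε
  | abbbaba => aababa => ababa => baba => ba => ε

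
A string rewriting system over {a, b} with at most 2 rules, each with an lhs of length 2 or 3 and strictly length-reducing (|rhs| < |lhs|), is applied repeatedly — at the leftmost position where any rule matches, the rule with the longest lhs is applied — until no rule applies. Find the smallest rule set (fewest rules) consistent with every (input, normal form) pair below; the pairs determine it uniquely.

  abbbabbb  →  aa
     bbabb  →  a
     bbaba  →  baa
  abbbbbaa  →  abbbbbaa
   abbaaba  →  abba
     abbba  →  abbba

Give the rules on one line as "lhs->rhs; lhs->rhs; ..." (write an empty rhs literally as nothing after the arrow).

  | abbbabbb => abbabb => abab => aa
  | bbabb => bab => a
  | bbaba => baa
  | abbbbbaa

aab->; bab->a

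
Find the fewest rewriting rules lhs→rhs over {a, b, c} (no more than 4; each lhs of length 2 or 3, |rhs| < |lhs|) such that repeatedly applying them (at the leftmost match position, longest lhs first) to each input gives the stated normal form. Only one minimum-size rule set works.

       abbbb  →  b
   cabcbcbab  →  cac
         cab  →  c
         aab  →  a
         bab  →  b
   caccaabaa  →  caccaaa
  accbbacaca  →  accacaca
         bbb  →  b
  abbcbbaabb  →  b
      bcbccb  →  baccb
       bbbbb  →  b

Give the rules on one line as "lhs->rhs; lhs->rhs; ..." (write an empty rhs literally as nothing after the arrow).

  | abbbb => bbb => b
  | cabcbcbab => ccbcbab => ccbaab => cacab => cac
  | cab => c
  | aab => a

ab->; bb->; bcb->ba; cba->ac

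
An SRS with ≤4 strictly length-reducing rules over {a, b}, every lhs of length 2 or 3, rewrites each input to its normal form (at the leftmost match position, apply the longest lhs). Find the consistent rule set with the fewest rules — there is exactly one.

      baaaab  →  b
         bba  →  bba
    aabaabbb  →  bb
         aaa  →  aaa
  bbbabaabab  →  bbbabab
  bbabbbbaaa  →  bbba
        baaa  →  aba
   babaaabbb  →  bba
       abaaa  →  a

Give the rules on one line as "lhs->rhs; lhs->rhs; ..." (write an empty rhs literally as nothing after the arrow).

  | baaaab => abaab => aabb => b
  | bba
  | aabaabbb => aabbb => bb
  | aaa

aab->; abb->ba; baa->ab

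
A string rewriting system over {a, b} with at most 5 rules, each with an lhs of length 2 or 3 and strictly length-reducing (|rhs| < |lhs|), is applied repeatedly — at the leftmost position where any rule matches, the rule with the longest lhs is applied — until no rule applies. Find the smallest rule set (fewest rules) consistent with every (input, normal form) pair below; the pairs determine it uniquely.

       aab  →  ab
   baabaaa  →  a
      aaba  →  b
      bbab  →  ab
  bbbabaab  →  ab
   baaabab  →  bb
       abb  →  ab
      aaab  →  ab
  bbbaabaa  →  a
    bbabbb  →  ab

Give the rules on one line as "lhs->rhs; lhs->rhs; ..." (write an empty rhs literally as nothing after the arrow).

aa->a; aba->b; abb->ab; ba->a

  | aab => ab
  | baabaaa => aabaaa => abaaa => baa => aa => a
  | aaba => aba => b
  | bbab => bab => ab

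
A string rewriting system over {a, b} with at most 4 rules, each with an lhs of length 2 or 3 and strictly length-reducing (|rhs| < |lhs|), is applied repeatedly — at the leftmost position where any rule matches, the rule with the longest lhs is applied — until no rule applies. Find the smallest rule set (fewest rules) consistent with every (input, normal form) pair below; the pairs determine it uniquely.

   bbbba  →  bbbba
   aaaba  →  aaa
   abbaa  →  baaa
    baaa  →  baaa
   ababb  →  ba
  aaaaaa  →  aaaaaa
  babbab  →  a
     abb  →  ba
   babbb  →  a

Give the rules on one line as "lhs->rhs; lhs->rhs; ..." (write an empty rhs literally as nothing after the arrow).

ab->; abb->ba; bab->aa

  | bbbba
  | aaaba => aaa
  | abbaa => baaa
  | baaa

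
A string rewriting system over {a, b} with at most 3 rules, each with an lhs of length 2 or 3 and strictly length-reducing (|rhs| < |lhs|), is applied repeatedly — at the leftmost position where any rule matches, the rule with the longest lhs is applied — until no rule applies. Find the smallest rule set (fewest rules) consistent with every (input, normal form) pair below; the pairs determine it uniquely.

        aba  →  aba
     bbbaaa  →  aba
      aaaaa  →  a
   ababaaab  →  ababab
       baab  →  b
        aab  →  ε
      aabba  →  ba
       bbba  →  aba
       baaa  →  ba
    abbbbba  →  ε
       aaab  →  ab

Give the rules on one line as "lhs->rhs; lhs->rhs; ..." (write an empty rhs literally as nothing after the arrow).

aa->; aab->; bb->a

  | aba
  | bbbaaa => abaaa => aba
  | aaaaa => aaa => a
  | ababaaab => ababab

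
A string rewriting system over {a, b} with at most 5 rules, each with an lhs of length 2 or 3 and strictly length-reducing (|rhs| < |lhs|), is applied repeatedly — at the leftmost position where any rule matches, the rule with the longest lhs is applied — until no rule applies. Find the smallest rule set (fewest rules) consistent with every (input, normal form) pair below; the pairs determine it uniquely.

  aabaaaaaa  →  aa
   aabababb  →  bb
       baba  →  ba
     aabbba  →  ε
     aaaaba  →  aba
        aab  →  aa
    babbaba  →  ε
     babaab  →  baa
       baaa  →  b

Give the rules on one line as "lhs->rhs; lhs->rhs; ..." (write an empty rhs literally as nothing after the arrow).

  | aabaaaaaa => aaaaaaaa => aaaaa => aa
  | aabababb => aaababb => babb => bb
  | baba => ba
  | aabbba => aabba => aaba => aaa => ε

aaa->; aab->aa; bab->b; bba->aa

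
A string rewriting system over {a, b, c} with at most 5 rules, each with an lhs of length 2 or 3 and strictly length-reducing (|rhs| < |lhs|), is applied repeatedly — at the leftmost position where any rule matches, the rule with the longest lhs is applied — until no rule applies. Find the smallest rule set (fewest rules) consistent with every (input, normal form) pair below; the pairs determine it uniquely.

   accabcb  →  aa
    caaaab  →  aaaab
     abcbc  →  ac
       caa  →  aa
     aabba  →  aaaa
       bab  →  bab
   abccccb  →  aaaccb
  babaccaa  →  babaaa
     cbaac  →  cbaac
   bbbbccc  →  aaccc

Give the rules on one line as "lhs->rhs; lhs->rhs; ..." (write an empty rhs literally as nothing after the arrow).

  | accabcb => acabcb => aabcb => aa
  | caaaab => aaaab
  | abcbc => ac
  | caa => aa

bb->a; bcb->; bcc->aa; ca->a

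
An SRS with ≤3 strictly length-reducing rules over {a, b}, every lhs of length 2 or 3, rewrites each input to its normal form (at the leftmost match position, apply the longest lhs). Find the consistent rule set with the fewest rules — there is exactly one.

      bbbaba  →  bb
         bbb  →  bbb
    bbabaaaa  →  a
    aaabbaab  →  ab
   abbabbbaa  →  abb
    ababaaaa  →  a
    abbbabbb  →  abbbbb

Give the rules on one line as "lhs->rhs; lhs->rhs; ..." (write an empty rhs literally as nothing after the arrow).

aa->a; ba->

  | bbbaba => bbba => bb
  | bbb
  | bbabaaaa => bbaaaa => baaa => aa => a
  | aaabbaab => aabbaab => abbaab => abab => ab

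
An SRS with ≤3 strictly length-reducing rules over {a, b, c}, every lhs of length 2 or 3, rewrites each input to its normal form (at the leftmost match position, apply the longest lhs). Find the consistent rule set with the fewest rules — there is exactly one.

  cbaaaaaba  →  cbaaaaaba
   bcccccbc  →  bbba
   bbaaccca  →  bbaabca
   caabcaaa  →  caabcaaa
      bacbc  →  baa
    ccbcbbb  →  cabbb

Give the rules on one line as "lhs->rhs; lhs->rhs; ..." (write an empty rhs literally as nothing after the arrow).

cbc->a; ccc->bc

  | cbaaaaaba
  | bcccccbc => bbcccbc => bbbcbc => bbba
  | bbaaccca => bbaabca
  | caabcaaa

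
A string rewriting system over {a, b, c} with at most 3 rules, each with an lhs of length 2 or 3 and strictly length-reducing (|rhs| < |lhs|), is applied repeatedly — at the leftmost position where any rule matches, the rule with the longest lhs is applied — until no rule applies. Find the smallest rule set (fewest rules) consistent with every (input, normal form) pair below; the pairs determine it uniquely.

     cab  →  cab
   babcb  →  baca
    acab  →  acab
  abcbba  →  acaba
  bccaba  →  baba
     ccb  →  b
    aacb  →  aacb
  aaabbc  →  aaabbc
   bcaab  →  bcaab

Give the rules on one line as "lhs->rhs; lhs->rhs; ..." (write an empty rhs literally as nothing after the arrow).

bcb->ca; cc->

  | cab
  | babcb => baca
  | acab
  | abcbba => acaba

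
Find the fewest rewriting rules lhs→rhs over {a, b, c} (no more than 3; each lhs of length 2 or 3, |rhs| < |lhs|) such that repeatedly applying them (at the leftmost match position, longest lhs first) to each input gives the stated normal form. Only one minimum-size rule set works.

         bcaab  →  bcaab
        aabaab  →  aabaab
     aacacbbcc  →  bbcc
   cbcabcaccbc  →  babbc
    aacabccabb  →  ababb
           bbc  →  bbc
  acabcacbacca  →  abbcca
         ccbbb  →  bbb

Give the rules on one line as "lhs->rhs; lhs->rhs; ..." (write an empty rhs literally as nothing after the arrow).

  | bcaab
  | aabaab
  | aacacbbcc => acacbbcc => cacbbcc => ccbbcc => cbbcc => bbcc
  | cbcabcaccbc => bcabcaccbc => babcaccbc => babcccbc => babccbc => babcbc => babbc

ac->c; cab->ab; cb->b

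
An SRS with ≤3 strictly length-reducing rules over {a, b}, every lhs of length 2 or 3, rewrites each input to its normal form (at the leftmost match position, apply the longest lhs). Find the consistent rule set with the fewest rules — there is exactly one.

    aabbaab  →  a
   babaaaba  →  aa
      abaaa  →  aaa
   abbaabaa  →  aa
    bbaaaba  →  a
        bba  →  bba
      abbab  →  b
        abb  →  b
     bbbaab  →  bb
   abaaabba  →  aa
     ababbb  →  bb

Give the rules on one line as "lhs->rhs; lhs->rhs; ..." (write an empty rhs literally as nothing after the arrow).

  | aabbaab => abaab => aab => a
  | babaaaba => baaaba => aaba => aa
  | abaaa => aaa
  | abbaabaa => baabaa => abaa => aa

ab->; baa->a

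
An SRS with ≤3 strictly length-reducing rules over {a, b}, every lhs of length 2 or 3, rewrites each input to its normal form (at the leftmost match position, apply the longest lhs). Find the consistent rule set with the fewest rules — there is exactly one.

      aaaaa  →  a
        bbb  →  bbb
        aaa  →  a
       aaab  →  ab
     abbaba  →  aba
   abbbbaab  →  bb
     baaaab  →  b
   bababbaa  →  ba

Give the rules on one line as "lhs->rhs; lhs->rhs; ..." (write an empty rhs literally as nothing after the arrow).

aa->; abb->; baa->

  | aaaaa => aaa => a
  | bbb
  | aaa => a
  | aaab => ab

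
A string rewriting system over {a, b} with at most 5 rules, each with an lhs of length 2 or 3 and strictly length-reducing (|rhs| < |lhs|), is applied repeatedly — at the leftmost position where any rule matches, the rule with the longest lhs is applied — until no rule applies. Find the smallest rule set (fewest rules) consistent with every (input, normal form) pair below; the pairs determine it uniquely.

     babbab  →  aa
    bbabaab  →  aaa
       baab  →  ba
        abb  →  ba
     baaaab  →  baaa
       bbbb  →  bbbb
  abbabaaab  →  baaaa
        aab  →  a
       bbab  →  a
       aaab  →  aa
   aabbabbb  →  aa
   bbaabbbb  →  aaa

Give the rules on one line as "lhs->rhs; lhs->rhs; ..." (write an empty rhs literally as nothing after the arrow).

  | babbab => bbaab => aaab => aa
  | bbabaab => aabaab => aaaab => aaa
  | baab => ba
  | abb => ba

ab->; aba->aa; abb->ba; bba->aa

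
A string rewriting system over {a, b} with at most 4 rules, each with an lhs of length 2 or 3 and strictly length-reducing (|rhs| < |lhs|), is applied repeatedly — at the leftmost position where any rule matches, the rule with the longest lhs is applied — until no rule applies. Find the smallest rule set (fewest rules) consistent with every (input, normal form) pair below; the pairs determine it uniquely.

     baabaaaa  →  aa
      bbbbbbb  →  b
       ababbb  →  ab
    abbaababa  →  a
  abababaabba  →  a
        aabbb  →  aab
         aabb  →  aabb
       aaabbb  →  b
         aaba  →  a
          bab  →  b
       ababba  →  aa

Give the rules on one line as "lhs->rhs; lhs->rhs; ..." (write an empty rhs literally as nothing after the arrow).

  | baabaaaa => aabaaaa => aaaaaa => baaaa => aaaa => baa => aa
  | bbbbbbb => bbbbb => bbb => b
  | ababbb => abbb => ab
  | abbaababa => abaababa => aaababa => bababa => baba => ba => a

aaa->ba; ba->a; bab->b; bbb->b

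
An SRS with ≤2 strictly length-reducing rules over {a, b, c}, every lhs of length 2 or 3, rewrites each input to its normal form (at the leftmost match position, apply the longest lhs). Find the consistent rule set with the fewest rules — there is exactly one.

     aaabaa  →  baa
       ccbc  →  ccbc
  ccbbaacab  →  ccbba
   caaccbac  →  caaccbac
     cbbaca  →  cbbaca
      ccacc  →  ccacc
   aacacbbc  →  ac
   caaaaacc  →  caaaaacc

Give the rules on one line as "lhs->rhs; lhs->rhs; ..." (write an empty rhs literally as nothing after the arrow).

ab->b; acb->

  | aaabaa => aabaa => abaa => baa
  | ccbc
  | ccbbaacab => ccbbaacb => ccbba
  | caaccbac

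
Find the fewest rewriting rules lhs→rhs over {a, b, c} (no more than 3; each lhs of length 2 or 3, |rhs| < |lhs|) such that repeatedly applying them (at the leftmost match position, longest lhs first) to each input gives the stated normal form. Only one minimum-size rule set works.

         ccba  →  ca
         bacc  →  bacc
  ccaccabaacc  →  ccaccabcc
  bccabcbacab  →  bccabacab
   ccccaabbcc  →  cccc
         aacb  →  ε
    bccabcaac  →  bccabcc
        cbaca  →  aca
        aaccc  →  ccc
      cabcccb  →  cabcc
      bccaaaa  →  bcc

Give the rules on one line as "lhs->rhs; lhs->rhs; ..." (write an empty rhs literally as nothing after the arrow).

  | ccba => ca
  | bacc
  | ccaccabaacc => ccaccabcc
  | bccabcbacab => bccabacab

aa->; cb->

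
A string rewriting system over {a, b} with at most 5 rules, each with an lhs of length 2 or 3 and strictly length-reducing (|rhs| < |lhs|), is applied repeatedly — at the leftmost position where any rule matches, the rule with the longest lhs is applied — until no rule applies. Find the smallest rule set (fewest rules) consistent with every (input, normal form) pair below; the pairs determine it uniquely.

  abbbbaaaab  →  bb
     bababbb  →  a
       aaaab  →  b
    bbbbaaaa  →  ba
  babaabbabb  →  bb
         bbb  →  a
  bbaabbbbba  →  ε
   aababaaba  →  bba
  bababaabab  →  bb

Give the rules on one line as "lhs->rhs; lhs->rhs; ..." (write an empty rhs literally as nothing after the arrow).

aa->; aaa->b; ab->; bbb->a

  | abbbbaaaab => bbbaaaab => aaaaab => baab => bb
  | bababbb => babbb => bbb => a
  | aaaab => bab => b
  | bbbbaaaa => abaaaa => aaaa => ba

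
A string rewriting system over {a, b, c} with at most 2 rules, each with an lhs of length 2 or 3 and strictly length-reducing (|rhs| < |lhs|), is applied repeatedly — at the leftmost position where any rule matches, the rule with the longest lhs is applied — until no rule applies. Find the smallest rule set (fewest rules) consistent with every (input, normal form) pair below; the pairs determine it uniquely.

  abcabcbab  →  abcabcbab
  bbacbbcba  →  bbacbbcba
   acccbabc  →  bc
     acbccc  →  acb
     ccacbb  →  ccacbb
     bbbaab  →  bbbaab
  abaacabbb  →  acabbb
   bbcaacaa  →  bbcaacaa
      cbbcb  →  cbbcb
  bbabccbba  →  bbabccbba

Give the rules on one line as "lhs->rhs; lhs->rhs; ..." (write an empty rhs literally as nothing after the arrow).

aba->; ccc->

  | abcabcbab
  | bbacbbcba
  | acccbabc => ababc => bc
  | acbccc => acb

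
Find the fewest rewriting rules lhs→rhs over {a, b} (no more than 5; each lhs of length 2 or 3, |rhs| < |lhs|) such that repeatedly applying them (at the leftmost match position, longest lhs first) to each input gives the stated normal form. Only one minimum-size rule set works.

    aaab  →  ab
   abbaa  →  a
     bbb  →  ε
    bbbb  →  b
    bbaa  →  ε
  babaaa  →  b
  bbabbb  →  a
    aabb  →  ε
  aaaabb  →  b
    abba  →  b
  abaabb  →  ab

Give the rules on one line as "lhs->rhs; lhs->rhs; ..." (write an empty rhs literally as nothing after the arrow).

aa->b; ba->a; baa->bb; bbb->

  | aaab => bab => ab
  | abbaa => abbb => a
  | bbb => ε
  | bbbb => b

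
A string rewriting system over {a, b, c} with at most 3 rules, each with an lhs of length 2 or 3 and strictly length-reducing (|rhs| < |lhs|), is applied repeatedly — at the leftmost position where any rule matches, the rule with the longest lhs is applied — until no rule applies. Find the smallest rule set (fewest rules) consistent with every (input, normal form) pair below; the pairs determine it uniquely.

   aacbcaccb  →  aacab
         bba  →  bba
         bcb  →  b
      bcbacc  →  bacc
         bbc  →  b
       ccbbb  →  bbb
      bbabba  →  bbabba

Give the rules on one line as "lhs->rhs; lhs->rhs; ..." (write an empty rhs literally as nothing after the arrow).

  | aacbcaccb => aacaccb => aacab
  | bba
  | bcb => b
  | bcbacc => bacc

bc->; ccb->b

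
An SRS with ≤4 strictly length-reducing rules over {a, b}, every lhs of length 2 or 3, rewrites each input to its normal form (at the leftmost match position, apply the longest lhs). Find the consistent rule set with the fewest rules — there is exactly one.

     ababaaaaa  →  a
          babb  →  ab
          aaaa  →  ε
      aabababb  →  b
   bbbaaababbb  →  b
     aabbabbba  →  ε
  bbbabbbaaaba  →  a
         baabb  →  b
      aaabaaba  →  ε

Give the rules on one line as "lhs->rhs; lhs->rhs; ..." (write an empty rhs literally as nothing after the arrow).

aa->; ba->a; bb->b

  | ababaaaaa => aabaaaaa => baaaaa => aaaaa => aaa => a
  | babb => abb => ab
  | aaaa => aa => ε
  | aabababb => bababb => ababb => aabb => bb => b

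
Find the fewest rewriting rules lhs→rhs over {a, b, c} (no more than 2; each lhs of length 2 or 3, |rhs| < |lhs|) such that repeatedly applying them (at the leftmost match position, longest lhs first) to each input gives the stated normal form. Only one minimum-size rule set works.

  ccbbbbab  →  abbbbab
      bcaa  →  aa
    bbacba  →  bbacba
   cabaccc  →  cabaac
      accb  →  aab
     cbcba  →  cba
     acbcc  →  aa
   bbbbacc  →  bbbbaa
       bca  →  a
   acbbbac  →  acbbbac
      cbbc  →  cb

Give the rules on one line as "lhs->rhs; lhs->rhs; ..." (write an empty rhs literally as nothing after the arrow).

  | ccbbbbab => abbbbab
  | bcaa => aa
  | bbacba
  | cabaccc => cabaac

bc->; cc->a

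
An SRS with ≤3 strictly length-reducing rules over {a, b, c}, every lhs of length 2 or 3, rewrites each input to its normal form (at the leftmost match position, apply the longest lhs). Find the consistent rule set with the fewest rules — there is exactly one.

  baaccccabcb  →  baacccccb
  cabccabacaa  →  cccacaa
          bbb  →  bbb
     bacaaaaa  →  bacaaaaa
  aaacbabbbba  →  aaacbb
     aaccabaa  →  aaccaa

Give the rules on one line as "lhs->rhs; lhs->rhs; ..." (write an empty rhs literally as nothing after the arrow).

  | baaccccabcb => baacccccb
  | cabccabacaa => cccabacaa => cccacaa
  | bbb
  | bacaaaaa

ab->; bba->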